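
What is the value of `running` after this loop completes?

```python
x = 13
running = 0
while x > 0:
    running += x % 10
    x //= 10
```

Sum digits of 13
`running` takes the values: 0 → 3 → 4

Answer: 4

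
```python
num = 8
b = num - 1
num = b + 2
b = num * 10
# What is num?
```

Trace:
`num = 8` → num = 8
`b = num - 1` → b = 7
`num = b + 2` → num = 9
`b = num * 10` → b = 90
So num = 9

Answer: 9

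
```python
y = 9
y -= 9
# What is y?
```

Trace:
`y = 9` → y = 9
`y -= 9` → y = 0
So y = 0

Answer: 0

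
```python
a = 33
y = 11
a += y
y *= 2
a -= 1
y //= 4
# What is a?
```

Trace:
`a = 33` → a = 33
`y = 11` → y = 11
`a += y` → a = 44
`y *= 2` → y = 22
`a -= 1` → a = 43
`y //= 4` → y = 5
So a = 43

Answer: 43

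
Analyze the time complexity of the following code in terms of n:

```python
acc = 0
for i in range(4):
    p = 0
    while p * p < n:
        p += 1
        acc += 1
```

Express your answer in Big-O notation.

Each loop level contributes: 1 × √n. Multiplying the contributions gives O(√n).

Answer: O(√n)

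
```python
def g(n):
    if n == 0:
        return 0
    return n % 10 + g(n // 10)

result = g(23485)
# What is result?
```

Sum of digits of 23485: 5 + 8 + 4 + 3 + 2 = 22

Answer: 22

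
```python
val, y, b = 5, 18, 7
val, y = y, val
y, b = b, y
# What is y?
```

Trace:
`val, y, b = 5, 18, 7` → val = 5; y = 18; b = 7
`val, y = y, val` → val = 18; y = 5
`y, b = b, y` → y = 7; b = 5
So y = 7

Answer: 7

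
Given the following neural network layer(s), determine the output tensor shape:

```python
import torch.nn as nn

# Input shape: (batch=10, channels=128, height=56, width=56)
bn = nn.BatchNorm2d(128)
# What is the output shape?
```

Input: (10, 128, 56, 56) -> Output: (10, 128, 56, 56)

Answer: (10, 128, 56, 56)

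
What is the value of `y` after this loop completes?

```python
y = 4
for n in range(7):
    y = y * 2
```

Multiply by 2, 7 times: 4 * 2^7 = 512
`y` takes the values: 4 → 8 → 16 → 32 → 64 → 128 → 256 → 512

Answer: 512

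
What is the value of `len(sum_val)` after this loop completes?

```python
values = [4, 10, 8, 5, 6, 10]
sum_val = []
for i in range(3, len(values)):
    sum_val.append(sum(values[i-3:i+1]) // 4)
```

Number of 4-element averages
`sum_val` takes the values: [] → [6] → [6, 7] → [6, 7, 7]
So `len(sum_val)` = 3

Answer: 3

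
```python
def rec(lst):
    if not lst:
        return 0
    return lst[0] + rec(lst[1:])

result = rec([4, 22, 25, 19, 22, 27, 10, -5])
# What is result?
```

4 + 22 + 25 + 19 + 22 + 27 + 10 + (-5) + 0 = 124

Answer: 124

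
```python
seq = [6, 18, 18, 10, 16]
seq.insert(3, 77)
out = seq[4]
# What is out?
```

Trace:
`seq = [6, 18, 18, 10, 16]` → seq = [6, 18, 18, 10, 16]
`seq.insert(3, 77)` → seq = [6, 18, 18, 77, 10, 16]
`out = seq[4]` → out = 10
So out = 10

Answer: 10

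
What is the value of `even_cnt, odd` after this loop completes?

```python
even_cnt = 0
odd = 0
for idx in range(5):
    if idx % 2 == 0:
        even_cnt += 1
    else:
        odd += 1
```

Count evens and odds in range(5)
`even_cnt, odd` takes the values: (0, 0) → (1, 0) → (1, 1) → (2, 1) → (2, 2) → (3, 2)

Answer: 3, 2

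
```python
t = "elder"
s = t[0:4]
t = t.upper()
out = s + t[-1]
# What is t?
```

Trace:
`t = "elder"` → t = 'elder'
`s = t[0:4]` → s = 'elde'
`t = t.upper()` → t = 'ELDER'
`out = s + t[-1]` → out = 'eldeR'
So t = 'ELDER'

Answer: 'ELDER'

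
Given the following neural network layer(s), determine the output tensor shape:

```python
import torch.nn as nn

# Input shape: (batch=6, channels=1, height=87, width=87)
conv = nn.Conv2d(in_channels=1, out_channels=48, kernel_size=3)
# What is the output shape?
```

Input: (6, 1, 87, 87) -> Output: (6, 48, 85, 85)

Answer: (6, 48, 85, 85)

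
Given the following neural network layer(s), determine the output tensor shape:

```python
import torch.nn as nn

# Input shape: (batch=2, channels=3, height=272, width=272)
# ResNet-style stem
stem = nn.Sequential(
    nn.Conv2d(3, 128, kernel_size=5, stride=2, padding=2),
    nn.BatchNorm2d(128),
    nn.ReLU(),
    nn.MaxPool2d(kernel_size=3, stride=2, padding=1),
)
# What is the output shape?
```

Input: (2, 3, 272, 272) -> after Conv2d 5x5 stride=2: (2, 128, 136, 136) -> Output: (2, 128, 68, 68)

Answer: (2, 128, 68, 68)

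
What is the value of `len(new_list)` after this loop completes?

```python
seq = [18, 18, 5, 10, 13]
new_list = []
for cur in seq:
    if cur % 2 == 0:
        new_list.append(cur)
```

Count even numbers in [18, 18, 5, 10, 13]
`new_list` takes the values: [] → [18] → [18, 18] → [18, 18, 10]
So `len(new_list)` = 3

Answer: 3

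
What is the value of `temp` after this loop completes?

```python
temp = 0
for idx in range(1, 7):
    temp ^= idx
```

XOR of 1 to 6
`temp` takes the values: 0 → 1 → 3 → 0 → 4 → 1 → 7

Answer: 7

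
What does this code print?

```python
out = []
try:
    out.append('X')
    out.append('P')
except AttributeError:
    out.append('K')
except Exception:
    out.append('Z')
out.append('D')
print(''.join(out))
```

Execution trace: 'X' (try body) → 'P' (try body, no exception) → 'D' (after the try/except). Output: XPD

Answer: XPD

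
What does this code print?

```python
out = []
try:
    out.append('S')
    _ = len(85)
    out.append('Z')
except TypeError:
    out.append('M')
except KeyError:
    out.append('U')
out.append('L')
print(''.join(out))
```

Execution trace: 'S' (try body) → 'M' (except TypeError) → 'L' (after the try/except). Output: SML

Answer: SML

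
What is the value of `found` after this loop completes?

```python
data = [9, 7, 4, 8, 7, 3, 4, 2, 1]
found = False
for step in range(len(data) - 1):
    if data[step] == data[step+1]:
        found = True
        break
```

Check consecutive duplicates in [9, 7, 4, 8, 7, 3, 4, 2, 1]
`found` takes the values: False

Answer: False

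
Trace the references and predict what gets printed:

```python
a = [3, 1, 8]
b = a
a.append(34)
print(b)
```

Key concept: basic list aliasing.
Step by step:
`a = [3, 1, 8]` → a = [3, 1, 8]
`b = a` → b = [3, 1, 8] (same object as a)
`a.append(34)` → a = [3, 1, 8, 34] (same object as b); b = [3, 1, 8, 34] (same object as a)
`print(b)` → prints [3, 1, 8, 34]

Answer: [3, 1, 8, 34]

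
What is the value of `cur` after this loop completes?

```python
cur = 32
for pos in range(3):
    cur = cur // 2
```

Halve 3 times: 32 // 2^3 = 4
`cur` takes the values: 32 → 16 → 8 → 4

Answer: 4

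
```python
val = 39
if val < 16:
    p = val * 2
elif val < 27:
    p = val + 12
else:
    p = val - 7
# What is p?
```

Trace:
`val = 39` → val = 39
`if val < 16: ...` → val < 16 is False, val < 27 is False, take else branch → p = 32
So p = 32

Answer: 32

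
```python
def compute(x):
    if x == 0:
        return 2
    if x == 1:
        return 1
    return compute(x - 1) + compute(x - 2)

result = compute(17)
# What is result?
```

Build up from base cases: compute(0)=2, compute(1)=1, compute(2)=3, compute(3)=4, compute(4)=7, compute(5)=11, compute(6)=18, ..., compute(17)=3571

Answer: 3571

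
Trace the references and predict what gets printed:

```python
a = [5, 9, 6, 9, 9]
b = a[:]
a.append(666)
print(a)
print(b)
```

Key concept: slice [:] creates copy.
Step by step:
`a = [5, 9, 6, 9, 9]` → a = [5, 9, 6, 9, 9]
`b = a[:]` → b = [5, 9, 6, 9, 9]
`a.append(666)` → a = [5, 9, 6, 9, 9, 666]
`print(a)` → prints [5, 9, 6, 9, 9, 666]
`print(b)` → prints [5, 9, 6, 9, 9]

Answer:
[5, 9, 6, 9, 9, 666]
[5, 9, 6, 9, 9]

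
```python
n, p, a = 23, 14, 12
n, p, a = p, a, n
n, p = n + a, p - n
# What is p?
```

Trace:
`n, p, a = 23, 14, 12` → n = 23; p = 14; a = 12
`n, p, a = p, a, n` → n = 14; p = 12; a = 23
`n, p = n + a, p - n` → n = 37; p = -2
So p = -2

Answer: -2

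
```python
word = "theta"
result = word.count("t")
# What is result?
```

Trace:
`word = "theta"` → word = 'theta'
`result = word.count("t")` → result = 2
So result = 2

Answer: 2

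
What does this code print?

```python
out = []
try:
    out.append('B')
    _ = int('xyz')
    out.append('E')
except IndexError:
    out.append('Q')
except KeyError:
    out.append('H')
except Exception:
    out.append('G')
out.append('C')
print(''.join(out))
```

Execution trace: 'B' (try body) → 'G' (except Exception) → 'C' (after the try/except). Output: BGC

Answer: BGC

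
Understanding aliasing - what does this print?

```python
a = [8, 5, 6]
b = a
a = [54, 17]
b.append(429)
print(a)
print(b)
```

Key concept: rebinding vs mutation: a is rebound to a new list, b still points at the original.
Step by step:
`a = [8, 5, 6]` → a = [8, 5, 6]
`b = a` → b = [8, 5, 6] (same object as a)
`a = [54, 17]` → a = [54, 17]
`b.append(429)` → b = [8, 5, 6, 429]
`print(a)` → prints [54, 17]
`print(b)` → prints [8, 5, 6, 429]

Answer:
[54, 17]
[8, 5, 6, 429]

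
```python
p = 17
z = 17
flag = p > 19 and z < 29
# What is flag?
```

Trace:
`p = 17` → p = 17
`z = 17` → z = 17
`flag = p > 19 and z < 29` → flag = False
So flag = False

Answer: False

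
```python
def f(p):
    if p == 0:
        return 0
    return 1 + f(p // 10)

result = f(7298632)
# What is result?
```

Count of digits of 7298632: 7

Answer: 7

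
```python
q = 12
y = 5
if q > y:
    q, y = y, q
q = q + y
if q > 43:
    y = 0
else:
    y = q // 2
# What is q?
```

Trace:
`q = 12` → q = 12
`y = 5` → y = 5
`if q > y: ...` → q > y is True → q = 5; y = 12
`q = q + y` → q = 17
`if q > 43: ...` → q > 43 is False, take else branch → y = 8
So q = 17

Answer: 17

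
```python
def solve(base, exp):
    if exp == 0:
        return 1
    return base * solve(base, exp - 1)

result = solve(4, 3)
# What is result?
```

solve(4, 3) = 4 * 4 * 4 = 64

Answer: 64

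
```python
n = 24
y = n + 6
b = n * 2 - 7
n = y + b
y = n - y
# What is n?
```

Trace:
`n = 24` → n = 24
`y = n + 6` → y = 30
`b = n * 2 - 7` → b = 41
`n = y + b` → n = 71
`y = n - y` → y = 41
So n = 71

Answer: 71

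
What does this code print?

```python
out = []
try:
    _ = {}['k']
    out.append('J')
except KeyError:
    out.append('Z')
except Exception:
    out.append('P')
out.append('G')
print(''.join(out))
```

Execution trace: 'Z' (except KeyError) → 'G' (after the try/except). Output: ZG

Answer: ZG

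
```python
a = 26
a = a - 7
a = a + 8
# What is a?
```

Trace:
`a = 26` → a = 26
`a = a - 7` → a = 19
`a = a + 8` → a = 27
So a = 27

Answer: 27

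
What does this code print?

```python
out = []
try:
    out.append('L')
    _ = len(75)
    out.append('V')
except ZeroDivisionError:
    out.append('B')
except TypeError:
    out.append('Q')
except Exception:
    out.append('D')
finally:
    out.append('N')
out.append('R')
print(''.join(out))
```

Execution trace: 'L' (try body) → 'Q' (except TypeError) → 'N' (finally) → 'R' (after the try/except). Output: LQNR

Answer: LQNR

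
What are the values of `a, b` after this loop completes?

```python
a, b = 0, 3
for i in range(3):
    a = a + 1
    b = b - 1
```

a goes 0→3, b goes 3→0
`a, b` takes the values: (0, 3) → (1, 3) → (1, 2) → (2, 2) → (2, 1) → (3, 1) → (3, 0)

Answer: 3, 0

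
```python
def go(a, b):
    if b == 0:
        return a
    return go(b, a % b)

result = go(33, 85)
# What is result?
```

go(33, 85) -> go(85, 33) -> go(33, 19) -> go(19, 14) -> go(14, 5) -> go(5, 4) -> go(4, 1) -> go(1, 0) -> 1

Answer: 1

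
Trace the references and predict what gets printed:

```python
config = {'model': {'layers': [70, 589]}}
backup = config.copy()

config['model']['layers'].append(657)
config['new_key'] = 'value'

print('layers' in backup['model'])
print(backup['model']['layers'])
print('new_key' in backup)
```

Key concept: shallow copy gotcha with nested dict.
Step by step:
`config = {'model': {'layers': [70, 589]}}` → config = {'model': {'layers': [70, 589]}}
`backup = config.copy()` → backup = {'model': {'layers': [70, 589]}}
`config['model']['layers'].append(657)` → config = {'model': {'layers': [70, 589, 657]}}; backup = {'model': {'layers': [70, 589, 657]}}
`config['new_key'] = 'value'` → config = {'model': {'layers': [70, 589, 657]}, 'new_key': 'value'}
`print('layers' in backup['model'])` → prints True
`print(backup['model']['layers'])` → prints [70, 589, 657]
`print('new_key' in backup)` → prints False

Answer:
True
[70, 589, 657]
False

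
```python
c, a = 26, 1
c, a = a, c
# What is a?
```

Trace:
`c, a = 26, 1` → c = 26; a = 1
`c, a = a, c` → c = 1; a = 26
So a = 26

Answer: 26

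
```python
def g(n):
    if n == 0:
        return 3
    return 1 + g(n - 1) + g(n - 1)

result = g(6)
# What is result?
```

g(n) = 1 + 2·g(n-1), g(0)=3. Closed form: (3+1)·2^6 - 1 = 255.

Answer: 255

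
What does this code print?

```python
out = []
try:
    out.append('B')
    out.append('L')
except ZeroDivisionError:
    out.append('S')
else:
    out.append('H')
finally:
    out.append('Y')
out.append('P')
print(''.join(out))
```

Execution trace: 'B' (try body) → 'L' (try body, no exception) → 'H' (else) → 'Y' (finally) → 'P' (after the try/except). Output: BLHYP

Answer: BLHYP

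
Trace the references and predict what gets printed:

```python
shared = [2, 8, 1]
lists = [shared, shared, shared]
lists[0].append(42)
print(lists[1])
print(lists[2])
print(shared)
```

Key concept: list of same reference.
Step by step:
`shared = [2, 8, 1]` → shared = [2, 8, 1]
`lists = [shared, shared, shared]` → lists = [[2, 8, 1], [2, 8, 1], [2, 8, 1]]
`lists[0].append(42)` → shared = [2, 8, 1, 42]; lists = [[2, 8, 1, 42], [2, 8, 1, 42], [2, 8, 1, 42]]
`print(lists[1])` → prints [2, 8, 1, 42]
`print(lists[2])` → prints [2, 8, 1, 42]
`print(shared)` → prints [2, 8, 1, 42]

Answer:
[2, 8, 1, 42]
[2, 8, 1, 42]
[2, 8, 1, 42]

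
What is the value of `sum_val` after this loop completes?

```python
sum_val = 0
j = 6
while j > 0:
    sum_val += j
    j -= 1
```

Sum 6 down to 1
`sum_val` takes the values: 0 → 6 → 11 → 15 → 18 → 20 → 21

Answer: 21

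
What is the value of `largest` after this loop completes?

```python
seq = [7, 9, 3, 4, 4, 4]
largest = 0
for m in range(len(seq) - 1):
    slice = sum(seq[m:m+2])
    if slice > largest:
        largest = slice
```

Max sum of 2-element window in [7, 9, 3, 4, 4, 4]
`largest` takes the values: 0 → 16

Answer: 16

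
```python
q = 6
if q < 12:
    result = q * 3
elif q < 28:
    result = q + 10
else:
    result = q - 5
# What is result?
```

Trace:
`q = 6` → q = 6
`if q < 12: ...` → q < 12 is True → result = 18
So result = 18

Answer: 18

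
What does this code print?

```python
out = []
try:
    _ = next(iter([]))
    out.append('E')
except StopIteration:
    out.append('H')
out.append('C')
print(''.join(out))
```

Execution trace: 'H' (except StopIteration) → 'C' (after the try/except). Output: HC

Answer: HC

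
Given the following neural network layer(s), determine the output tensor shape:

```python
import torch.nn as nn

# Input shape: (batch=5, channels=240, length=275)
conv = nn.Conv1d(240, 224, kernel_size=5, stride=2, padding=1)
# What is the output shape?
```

Input: (5, 240, 275) -> Output: (5, 224, 137)

Answer: (5, 224, 137)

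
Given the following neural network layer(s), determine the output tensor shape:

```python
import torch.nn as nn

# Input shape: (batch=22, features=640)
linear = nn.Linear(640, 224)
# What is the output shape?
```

Input: (22, 640) -> Output: (22, 224)

Answer: (22, 224)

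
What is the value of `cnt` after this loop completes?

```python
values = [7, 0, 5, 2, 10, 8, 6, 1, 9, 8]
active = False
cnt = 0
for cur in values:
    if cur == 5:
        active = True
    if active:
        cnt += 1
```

Count elements after first 5 in [7, 0, 5, 2, 10, 8, 6, 1, 9, 8]
`cnt` takes the values: 0 → 1 → 2 → 3 → 4 → 5 → 6 → 7 → 8

Answer: 8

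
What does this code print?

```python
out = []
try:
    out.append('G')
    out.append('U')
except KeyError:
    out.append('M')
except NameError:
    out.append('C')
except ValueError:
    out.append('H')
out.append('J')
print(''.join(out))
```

Execution trace: 'G' (try body) → 'U' (try body, no exception) → 'J' (after the try/except). Output: GUJ

Answer: GUJ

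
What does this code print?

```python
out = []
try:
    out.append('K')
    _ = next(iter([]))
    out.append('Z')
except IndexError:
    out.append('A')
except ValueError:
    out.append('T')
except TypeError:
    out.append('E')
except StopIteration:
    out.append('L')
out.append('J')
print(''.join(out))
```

Execution trace: 'K' (try body) → 'L' (except StopIteration) → 'J' (after the try/except). Output: KLJ

Answer: KLJ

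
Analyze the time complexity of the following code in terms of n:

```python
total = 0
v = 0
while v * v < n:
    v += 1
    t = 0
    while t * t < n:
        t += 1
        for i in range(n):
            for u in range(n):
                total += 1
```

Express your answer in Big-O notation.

Each loop level contributes: √n × √n × n × n. Multiplying the contributions gives O(n^3).

Answer: O(n^3)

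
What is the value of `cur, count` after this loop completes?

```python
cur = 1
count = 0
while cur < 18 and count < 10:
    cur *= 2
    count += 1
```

Double until >= 18 or 10 iterations
`cur, count` takes the values: (1, 0) → (2, 0) → (2, 1) → (4, 1) → (4, 2) → (8, 2) → (8, 3) → (16, 3) → (16, 4) → (32, 4) → (32, 5)

Answer: 32, 5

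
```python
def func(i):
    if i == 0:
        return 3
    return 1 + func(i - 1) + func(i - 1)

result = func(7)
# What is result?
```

func(i) = 1 + 2·func(i-1), func(0)=3. Closed form: (3+1)·2^7 - 1 = 511.

Answer: 511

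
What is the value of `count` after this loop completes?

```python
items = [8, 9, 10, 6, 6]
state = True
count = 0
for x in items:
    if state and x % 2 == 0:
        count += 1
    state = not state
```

Count even values at even positions
`count` takes the values: 0 → 1 → 2 → 3

Answer: 3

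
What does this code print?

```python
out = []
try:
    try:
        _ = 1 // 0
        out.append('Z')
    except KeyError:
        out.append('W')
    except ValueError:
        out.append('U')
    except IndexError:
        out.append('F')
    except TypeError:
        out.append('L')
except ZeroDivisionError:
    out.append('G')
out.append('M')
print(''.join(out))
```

Execution trace: 'G' (outer except ZeroDivisionError) → 'M' (after the try/except). Output: GM

Answer: GM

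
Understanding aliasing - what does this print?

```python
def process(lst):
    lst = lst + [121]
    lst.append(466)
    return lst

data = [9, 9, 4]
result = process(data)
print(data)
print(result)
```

Key concept: rebinding parameter vs mutation.
Step by step:
`data = [9, 9, 4]` → data = [9, 9, 4]
`result = process(data)` → result = [9, 9, 4, 121, 466]
`print(data)` → prints [9, 9, 4]
`print(result)` → prints [9, 9, 4, 121, 466]

Answer:
[9, 9, 4]
[9, 9, 4, 121, 466]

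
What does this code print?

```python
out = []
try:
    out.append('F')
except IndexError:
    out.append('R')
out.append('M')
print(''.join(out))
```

Execution trace: 'F' (try body, no exception) → 'M' (after the try/except). Output: FM

Answer: FM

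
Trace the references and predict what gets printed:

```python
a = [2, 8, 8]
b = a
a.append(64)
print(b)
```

Key concept: basic list aliasing.
Step by step:
`a = [2, 8, 8]` → a = [2, 8, 8]
`b = a` → b = [2, 8, 8] (same object as a)
`a.append(64)` → a = [2, 8, 8, 64] (same object as b); b = [2, 8, 8, 64] (same object as a)
`print(b)` → prints [2, 8, 8, 64]

Answer: [2, 8, 8, 64]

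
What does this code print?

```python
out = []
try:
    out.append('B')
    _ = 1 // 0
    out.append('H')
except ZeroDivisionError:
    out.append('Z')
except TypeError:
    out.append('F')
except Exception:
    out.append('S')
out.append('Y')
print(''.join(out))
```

Execution trace: 'B' (try body) → 'Z' (except ZeroDivisionError) → 'Y' (after the try/except). Output: BZY

Answer: BZY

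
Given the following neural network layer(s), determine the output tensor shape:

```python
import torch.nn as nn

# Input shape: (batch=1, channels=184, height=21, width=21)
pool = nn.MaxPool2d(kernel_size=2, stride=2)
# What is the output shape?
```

Input: (1, 184, 21, 21) -> Output: (1, 184, 10, 10)

Answer: (1, 184, 10, 10)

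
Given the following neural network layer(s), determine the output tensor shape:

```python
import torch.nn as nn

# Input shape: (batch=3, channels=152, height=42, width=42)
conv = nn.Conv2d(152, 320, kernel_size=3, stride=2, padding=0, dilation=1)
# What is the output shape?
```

Input: (3, 152, 42, 42) -> Output: (3, 320, 20, 20)

Answer: (3, 320, 20, 20)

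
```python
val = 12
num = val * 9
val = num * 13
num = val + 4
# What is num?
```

Trace:
`val = 12` → val = 12
`num = val * 9` → num = 108
`val = num * 13` → val = 1404
`num = val + 4` → num = 1408
So num = 1408

Answer: 1408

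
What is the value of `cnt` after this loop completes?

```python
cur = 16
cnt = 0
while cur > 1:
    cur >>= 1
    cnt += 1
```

Count right shifts until 1
`cnt` takes the values: 0 → 1 → 2 → 3 → 4

Answer: 4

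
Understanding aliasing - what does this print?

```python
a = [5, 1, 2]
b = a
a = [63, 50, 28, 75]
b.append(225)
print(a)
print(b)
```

Key concept: rebinding vs mutation: a is rebound to a new list, b still points at the original.
Step by step:
`a = [5, 1, 2]` → a = [5, 1, 2]
`b = a` → b = [5, 1, 2] (same object as a)
`a = [63, 50, 28, 75]` → a = [63, 50, 28, 75]
`b.append(225)` → b = [5, 1, 2, 225]
`print(a)` → prints [63, 50, 28, 75]
`print(b)` → prints [5, 1, 2, 225]

Answer:
[63, 50, 28, 75]
[5, 1, 2, 225]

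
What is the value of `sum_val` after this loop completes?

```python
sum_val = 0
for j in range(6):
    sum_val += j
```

Sum of 0 to 5 = 15
`sum_val` takes the values: 0 → 1 → 3 → 6 → 10 → 15

Answer: 15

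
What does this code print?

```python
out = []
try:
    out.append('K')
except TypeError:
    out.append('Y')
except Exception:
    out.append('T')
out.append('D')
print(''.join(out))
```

Execution trace: 'K' (try body, no exception) → 'D' (after the try/except). Output: KD

Answer: KD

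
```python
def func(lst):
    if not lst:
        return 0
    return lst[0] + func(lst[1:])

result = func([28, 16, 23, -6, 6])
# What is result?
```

28 + 16 + 23 + (-6) + 6 + 0 = 67

Answer: 67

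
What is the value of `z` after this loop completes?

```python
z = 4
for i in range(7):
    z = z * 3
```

Multiply by 3, 7 times: 4 * 3^7 = 8748
`z` takes the values: 4 → 12 → 36 → 108 → 324 → 972 → 2916 → 8748

Answer: 8748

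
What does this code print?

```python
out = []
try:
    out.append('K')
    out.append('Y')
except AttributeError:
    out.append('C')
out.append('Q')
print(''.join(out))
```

Execution trace: 'K' (try body) → 'Y' (try body, no exception) → 'Q' (after the try/except). Output: KYQ

Answer: KYQ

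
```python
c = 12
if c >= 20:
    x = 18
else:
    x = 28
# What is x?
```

Trace:
`c = 12` → c = 12
`if c >= 20: ...` → c >= 20 is False, take else branch → x = 28
So x = 28

Answer: 28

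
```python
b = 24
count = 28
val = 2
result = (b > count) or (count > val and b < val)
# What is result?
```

Trace:
`b = 24` → b = 24
`count = 28` → count = 28
`val = 2` → val = 2
`result = (b > count) or (count > val and b < val)` → result = False
So result = False

Answer: False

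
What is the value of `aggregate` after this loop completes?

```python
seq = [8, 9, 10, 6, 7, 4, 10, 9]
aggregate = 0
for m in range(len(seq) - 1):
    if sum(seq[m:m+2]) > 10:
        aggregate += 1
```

Count windows with sum > 10
`aggregate` takes the values: 0 → 1 → 2 → 3 → 4 → 5 → 6 → 7

Answer: 7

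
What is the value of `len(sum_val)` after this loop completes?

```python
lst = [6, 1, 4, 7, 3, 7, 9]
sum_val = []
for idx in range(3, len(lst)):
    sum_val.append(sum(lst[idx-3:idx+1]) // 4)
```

Number of 4-element averages
`sum_val` takes the values: [] → [4] → [4, 3] → [4, 3, 5] → [4, 3, 5, 6]
So `len(sum_val)` = 4

Answer: 4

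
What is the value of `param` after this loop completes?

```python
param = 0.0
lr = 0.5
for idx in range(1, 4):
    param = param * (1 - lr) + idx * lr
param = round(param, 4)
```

Moving average with lr=0.5
`param` takes the values: 0.0 → 0.5 → 1.25 → 2.125

Answer: 2.125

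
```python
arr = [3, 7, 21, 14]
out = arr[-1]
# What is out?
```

Trace:
`arr = [3, 7, 21, 14]` → arr = [3, 7, 21, 14]
`out = arr[-1]` → out = 14
So out = 14

Answer: 14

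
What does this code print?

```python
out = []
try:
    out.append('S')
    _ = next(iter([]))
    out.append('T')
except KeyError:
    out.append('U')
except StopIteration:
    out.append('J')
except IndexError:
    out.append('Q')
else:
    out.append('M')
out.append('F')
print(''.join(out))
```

Execution trace: 'S' (try body) → 'J' (except StopIteration) → 'F' (after the try/except). Output: SJF

Answer: SJF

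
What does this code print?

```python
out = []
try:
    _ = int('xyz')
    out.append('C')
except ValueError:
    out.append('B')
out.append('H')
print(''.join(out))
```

Execution trace: 'B' (except ValueError) → 'H' (after the try/except). Output: BH

Answer: BH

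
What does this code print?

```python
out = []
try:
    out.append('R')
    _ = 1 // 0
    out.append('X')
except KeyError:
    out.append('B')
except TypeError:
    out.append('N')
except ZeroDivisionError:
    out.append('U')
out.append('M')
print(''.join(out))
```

Execution trace: 'R' (try body) → 'U' (except ZeroDivisionError) → 'M' (after the try/except). Output: RUM

Answer: RUM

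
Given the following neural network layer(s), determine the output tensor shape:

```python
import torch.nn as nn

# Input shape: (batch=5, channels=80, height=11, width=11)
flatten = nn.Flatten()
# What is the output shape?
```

Input: (5, 80, 11, 11) -> Output: (5, 9680)

Answer: (5, 9680)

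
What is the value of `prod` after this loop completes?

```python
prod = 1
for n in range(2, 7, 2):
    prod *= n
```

Product of even numbers 2 to 6
`prod` takes the values: 1 → 2 → 8 → 48

Answer: 48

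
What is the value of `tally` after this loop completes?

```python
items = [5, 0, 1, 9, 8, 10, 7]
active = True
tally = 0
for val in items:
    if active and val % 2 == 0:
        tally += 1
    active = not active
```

Count even values at even positions
`tally` takes the values: 0 → 1

Answer: 1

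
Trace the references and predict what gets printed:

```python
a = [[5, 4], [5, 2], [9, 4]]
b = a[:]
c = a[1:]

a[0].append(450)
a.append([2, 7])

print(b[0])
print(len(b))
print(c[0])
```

Key concept: slice with nested mutation.
Step by step:
`a = [[5, 4], [5, 2], [9, 4]]` → a = [[5, 4], [5, 2], [9, 4]]
`b = a[:]` → b = [[5, 4], [5, 2], [9, 4]]
`c = a[1:]` → c = [[5, 2], [9, 4]]
`a[0].append(450)` → a = [[5, 4, 450], [5, 2], [9, 4]]; b = [[5, 4, 450], [5, 2], [9, 4]]
`a.append([2, 7])` → a = [[5, 4, 450], [5, 2], [9, 4], [2, 7]]
`print(b[0])` → prints [5, 4, 450]
`print(len(b))` → prints 3
`print(c[0])` → prints [5, 2]

Answer:
[5, 4, 450]
3
[5, 2]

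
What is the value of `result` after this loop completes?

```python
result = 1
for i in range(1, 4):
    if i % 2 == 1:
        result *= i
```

Product of odd numbers 1 to 3
`result` takes the values: 1 → 3

Answer: 3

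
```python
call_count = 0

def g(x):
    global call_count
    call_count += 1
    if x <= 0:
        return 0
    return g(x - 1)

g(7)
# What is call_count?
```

Linear recursion stepping by 1: 8 calls from x=7 down to ≤0.

Answer: 8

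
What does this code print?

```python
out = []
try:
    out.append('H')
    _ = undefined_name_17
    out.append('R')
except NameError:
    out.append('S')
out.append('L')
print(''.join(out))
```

Execution trace: 'H' (try body) → 'S' (except NameError) → 'L' (after the try/except). Output: HSL

Answer: HSL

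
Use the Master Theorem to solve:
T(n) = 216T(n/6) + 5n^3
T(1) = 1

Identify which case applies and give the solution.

a=216, b=6, f(n)=5n^3. log_6(216) = 3. Since c=3 = 3, Case 2 applies: T(n) = Θ(n^log_b(a) · log n) = O(n^3 log n).

Answer: O(n^3 log n) - Case 2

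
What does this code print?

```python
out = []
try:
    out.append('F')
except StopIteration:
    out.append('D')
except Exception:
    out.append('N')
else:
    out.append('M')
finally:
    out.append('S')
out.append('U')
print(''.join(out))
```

Execution trace: 'F' (try body, no exception) → 'M' (else) → 'S' (finally) → 'U' (after the try/except). Output: FMSU

Answer: FMSU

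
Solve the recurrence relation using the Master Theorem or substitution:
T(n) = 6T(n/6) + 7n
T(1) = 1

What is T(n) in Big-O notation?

By Master Theorem: a=6, b=6, f(n)=7n. Since log_6(6) = 1 and f(n) = Θ(n^1), Case 2 applies. T(n) = O(n log n).

Answer: O(n log n)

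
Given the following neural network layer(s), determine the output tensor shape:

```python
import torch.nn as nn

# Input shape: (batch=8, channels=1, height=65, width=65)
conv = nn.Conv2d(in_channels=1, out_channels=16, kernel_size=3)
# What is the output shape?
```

Input: (8, 1, 65, 65) -> Output: (8, 16, 63, 63)

Answer: (8, 16, 63, 63)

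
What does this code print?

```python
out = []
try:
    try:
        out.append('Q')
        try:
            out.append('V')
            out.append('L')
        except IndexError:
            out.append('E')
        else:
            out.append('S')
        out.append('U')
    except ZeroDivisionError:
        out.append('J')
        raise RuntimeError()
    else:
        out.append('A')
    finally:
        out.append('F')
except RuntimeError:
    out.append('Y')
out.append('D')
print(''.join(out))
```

Execution trace: 'Q' (try body) → 'V' (inner try body) → 'L' (inner try body, no exception) → 'S' (inner else) → 'U' (try body, no exception) → 'A' (else) → 'F' (finally) → 'D' (after the try/except). Output: QVLSUAFD

Answer: QVLSUAFD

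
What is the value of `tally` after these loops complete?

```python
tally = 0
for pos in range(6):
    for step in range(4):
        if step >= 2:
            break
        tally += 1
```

Inner breaks at 2, outer runs 6 times
`tally` takes the values: 0 → 1 → 2 → 3 → 4 → 5 → 6 → 7 → 8 → 9 → 10 → 11 → 12

Answer: 12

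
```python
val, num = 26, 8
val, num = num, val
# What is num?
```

Trace:
`val, num = 26, 8` → val = 26; num = 8
`val, num = num, val` → val = 8; num = 26
So num = 26

Answer: 26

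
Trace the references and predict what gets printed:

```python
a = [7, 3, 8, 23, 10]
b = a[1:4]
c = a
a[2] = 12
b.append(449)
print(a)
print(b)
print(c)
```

Key concept: slice vs alias.
Step by step:
`a = [7, 3, 8, 23, 10]` → a = [7, 3, 8, 23, 10]
`b = a[1:4]` → b = [3, 8, 23]
`c = a` → c = [7, 3, 8, 23, 10] (same object as a)
`a[2] = 12` → a = [7, 3, 12, 23, 10] (same object as c); c = [7, 3, 12, 23, 10] (same object as a)
`b.append(449)` → b = [3, 8, 23, 449]
`print(a)` → prints [7, 3, 12, 23, 10]
`print(b)` → prints [3, 8, 23, 449]
`print(c)` → prints [7, 3, 12, 23, 10]

Answer:
[7, 3, 12, 23, 10]
[3, 8, 23, 449]
[7, 3, 12, 23, 10]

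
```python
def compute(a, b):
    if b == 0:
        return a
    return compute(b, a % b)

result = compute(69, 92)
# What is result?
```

compute(69, 92) -> compute(92, 69) -> compute(69, 23) -> compute(23, 0) -> 23

Answer: 23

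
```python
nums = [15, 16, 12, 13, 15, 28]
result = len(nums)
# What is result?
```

Trace:
`nums = [15, 16, 12, 13, 15, 28]` → nums = [15, 16, 12, 13, 15, 28]
`result = len(nums)` → result = 6
So result = 6

Answer: 6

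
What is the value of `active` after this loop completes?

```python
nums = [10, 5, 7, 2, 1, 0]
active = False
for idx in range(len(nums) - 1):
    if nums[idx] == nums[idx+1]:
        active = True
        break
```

Check consecutive duplicates in [10, 5, 7, 2, 1, 0]
`active` takes the values: False

Answer: False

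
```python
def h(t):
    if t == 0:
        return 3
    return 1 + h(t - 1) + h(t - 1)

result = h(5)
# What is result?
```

h(t) = 1 + 2·h(t-1), h(0)=3. Closed form: (3+1)·2^5 - 1 = 127.

Answer: 127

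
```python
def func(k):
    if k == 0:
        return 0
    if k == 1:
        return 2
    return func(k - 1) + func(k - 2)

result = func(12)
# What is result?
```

Build up from base cases: func(0)=0, func(1)=2, func(2)=2, func(3)=4, func(4)=6, func(5)=10, func(6)=16, ..., func(12)=288

Answer: 288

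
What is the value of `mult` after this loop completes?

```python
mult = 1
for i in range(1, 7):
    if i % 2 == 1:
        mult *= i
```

Product of odd numbers 1 to 6
`mult` takes the values: 1 → 3 → 15

Answer: 15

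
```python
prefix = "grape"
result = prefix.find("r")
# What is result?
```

Trace:
`prefix = "grape"` → prefix = 'grape'
`result = prefix.find("r")` → result = 1
So result = 1

Answer: 1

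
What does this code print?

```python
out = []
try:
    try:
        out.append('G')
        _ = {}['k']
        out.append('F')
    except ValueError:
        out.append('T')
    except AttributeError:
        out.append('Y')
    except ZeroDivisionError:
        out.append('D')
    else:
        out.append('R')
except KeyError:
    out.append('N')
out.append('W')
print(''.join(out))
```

Execution trace: 'G' (try body) → 'N' (outer except KeyError) → 'W' (after the try/except). Output: GNW

Answer: GNW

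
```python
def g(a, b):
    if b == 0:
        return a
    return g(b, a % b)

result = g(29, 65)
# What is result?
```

g(29, 65) -> g(65, 29) -> g(29, 7) -> g(7, 1) -> g(1, 0) -> 1

Answer: 1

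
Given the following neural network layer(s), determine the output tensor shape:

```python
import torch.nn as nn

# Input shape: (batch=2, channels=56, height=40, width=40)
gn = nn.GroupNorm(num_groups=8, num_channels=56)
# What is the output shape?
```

Input: (2, 56, 40, 40) -> Output: (2, 56, 40, 40)

Answer: (2, 56, 40, 40)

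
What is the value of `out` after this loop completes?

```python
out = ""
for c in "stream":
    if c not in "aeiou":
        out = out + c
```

Remove vowels from 'stream'
`out` takes the values: "" → "s" → "st" → "str" → "strm"

Answer: "strm"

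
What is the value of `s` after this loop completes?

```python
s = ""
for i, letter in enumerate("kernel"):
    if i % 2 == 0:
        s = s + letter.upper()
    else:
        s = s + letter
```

Uppercase even positions in 'kernel'
`s` takes the values: "" → "K" → "Ke" → "KeR" → "KeRn" → "KeRnE" → "KeRnEl"

Answer: "KeRnEl"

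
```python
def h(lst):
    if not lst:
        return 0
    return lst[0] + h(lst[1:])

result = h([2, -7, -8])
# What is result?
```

2 + (-7) + (-8) + 0 = -13

Answer: -13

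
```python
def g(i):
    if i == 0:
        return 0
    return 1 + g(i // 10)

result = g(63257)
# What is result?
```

Count of digits of 63257: 5

Answer: 5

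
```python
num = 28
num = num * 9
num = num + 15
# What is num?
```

Trace:
`num = 28` → num = 28
`num = num * 9` → num = 252
`num = num + 15` → num = 267
So num = 267

Answer: 267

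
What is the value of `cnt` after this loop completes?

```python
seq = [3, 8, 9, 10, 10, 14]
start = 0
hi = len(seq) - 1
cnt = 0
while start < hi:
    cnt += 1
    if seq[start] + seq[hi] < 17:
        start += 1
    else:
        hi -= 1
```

Steps to find pair summing to 17
`cnt` takes the values: 0 → 1 → 2 → 3 → 4 → 5

Answer: 5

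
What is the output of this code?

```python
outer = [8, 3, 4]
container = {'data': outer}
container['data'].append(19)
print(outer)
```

Key concept: dict holds reference to list.
Step by step:
`outer = [8, 3, 4]` → outer = [8, 3, 4]
`container = {'data': outer}` → container = {'data': [8, 3, 4]}
`container['data'].append(19)` → outer = [8, 3, 4, 19]; container = {'data': [8, 3, 4, 19]}
`print(outer)` → prints [8, 3, 4, 19]

Answer: [8, 3, 4, 19]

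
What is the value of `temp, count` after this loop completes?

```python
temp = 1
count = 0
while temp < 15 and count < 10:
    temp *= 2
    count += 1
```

Double until >= 15 or 10 iterations
`temp, count` takes the values: (1, 0) → (2, 0) → (2, 1) → (4, 1) → (4, 2) → (8, 2) → (8, 3) → (16, 3) → (16, 4)

Answer: 16, 4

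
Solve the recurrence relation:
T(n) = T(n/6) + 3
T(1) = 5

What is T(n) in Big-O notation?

Each step divides n by 6 and adds 3. After log_6(n) steps we reach T(1)=5. So T(n) = 3·log_6(n) + 5 = O(log n).

Answer: O(log n)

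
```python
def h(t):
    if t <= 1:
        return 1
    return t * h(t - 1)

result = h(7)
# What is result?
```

h(7) = 7 * 6 * 5 * 4 * 3 * 2 * 1 = 5040

Answer: 5040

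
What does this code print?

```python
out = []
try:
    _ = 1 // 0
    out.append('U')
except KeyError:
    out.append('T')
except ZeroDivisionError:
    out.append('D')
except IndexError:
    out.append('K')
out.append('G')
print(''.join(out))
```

Execution trace: 'D' (except ZeroDivisionError) → 'G' (after the try/except). Output: DG

Answer: DG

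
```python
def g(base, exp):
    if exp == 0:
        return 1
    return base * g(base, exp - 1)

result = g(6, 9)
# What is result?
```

g(6, 9) = 6 * 6 * 6 * 6 * 6 * 6 * 6 * 6 * 6 = 10077696

Answer: 10077696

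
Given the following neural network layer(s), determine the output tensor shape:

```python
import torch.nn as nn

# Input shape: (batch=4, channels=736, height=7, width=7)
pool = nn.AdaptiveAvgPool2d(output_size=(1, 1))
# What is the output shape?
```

Input: (4, 736, 7, 7) -> Output: (4, 736, 1, 1)

Answer: (4, 736, 1, 1)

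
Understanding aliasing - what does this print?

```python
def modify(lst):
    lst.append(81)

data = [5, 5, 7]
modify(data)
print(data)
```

Key concept: function modifies passed list.
Step by step:
`data = [5, 5, 7]` → data = [5, 5, 7]
`modify(data)` → data = [5, 5, 7, 81]
`print(data)` → prints [5, 5, 7, 81]

Answer: [5, 5, 7, 81]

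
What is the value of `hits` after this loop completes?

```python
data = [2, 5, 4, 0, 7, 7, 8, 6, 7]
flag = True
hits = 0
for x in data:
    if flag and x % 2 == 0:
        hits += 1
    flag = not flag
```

Count even values at even positions
`hits` takes the values: 0 → 1 → 2 → 3

Answer: 3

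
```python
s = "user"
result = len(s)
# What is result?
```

Trace:
`s = "user"` → s = 'user'
`result = len(s)` → result = 4
So result = 4

Answer: 4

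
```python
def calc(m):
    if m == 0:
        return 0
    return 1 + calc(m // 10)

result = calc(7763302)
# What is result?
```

Count of digits of 7763302: 7

Answer: 7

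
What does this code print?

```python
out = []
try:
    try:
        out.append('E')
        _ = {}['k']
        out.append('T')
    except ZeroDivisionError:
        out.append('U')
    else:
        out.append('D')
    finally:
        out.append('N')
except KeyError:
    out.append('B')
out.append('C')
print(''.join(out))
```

Execution trace: 'E' (inner try body) → 'N' (inner finally) → 'B' (outer except KeyError) → 'C' (after the try/except). Output: ENBC

Answer: ENBC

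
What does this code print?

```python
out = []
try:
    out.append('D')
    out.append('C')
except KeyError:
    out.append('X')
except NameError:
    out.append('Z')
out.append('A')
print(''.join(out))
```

Execution trace: 'D' (try body) → 'C' (try body, no exception) → 'A' (after the try/except). Output: DCA

Answer: DCA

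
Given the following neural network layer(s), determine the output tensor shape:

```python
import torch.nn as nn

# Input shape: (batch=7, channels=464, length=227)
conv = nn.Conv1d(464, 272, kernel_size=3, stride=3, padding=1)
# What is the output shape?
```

Input: (7, 464, 227) -> Output: (7, 272, 76)

Answer: (7, 272, 76)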